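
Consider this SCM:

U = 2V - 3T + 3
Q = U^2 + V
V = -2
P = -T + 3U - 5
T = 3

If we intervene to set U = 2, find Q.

The intervention breaks the incoming arrows to U: U = 2V - 3T + 3 no longer applies, and U = 2.
Q = U^2 + V  [with U=2, V=-2]  = 2

2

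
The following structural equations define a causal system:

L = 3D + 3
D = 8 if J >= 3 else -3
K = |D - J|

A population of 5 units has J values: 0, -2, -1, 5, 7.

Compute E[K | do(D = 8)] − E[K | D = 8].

The intervention sets D=8 in all 5 units regardless of J. Recomputing K per unit gives 8, 10, 9, 3, 1; average 6.2.
Observing D=8 restricts to units where D's equation naturally yields 8: J ∈ {5, 7}. In that subpopulation K = 3, 1, mean 2.
Difference = 6.2 − 2 = 4.2.

4.2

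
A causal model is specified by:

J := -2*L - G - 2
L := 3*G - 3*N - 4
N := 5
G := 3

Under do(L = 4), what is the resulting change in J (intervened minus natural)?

-28

The intervention breaks the incoming arrows to L: L := 3*G - 3*N - 4 no longer applies, and L = 4.
J = -2*L - G - 2  [with L=4, G=3]  = -13
Without intervention: L = 3*G - 3*N - 4  [with G=3, N=5]  = -10; J = -2*L - G - 2  [with L=-10, G=3]  = 15.
Change = -13 − 15 = -28.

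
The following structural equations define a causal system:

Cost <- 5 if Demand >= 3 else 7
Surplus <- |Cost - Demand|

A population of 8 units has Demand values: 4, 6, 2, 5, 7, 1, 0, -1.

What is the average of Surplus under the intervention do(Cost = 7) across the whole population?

4

do(Cost=7) breaks Cost's dependence on Demand. With Cost=7 fixed, Surplus across the units is 3, 1, 5, 2, 0, 6, 7, 8, mean 4.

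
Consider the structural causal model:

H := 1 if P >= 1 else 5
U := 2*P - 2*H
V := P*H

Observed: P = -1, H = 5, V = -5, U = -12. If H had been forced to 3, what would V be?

-3

The intervention breaks the incoming arrows to H: H := 1 if P >= 1 else 5 no longer applies, and H = 3.
V = P*H  [with P=-1, H=3]  = -3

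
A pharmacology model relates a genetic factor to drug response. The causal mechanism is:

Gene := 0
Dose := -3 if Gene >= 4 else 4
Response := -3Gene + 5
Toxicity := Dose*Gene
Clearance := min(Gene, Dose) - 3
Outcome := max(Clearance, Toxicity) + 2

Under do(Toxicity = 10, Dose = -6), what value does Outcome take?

12

The joint intervention fixes Toxicity = 10, Dose = -6, removing each variable's own equation.
Clearance = min(Gene, Dose) - 3  [with Gene=0, Dose=-6]  = -9
Outcome = max(Clearance, Toxicity) + 2  [with Clearance=-9, Toxicity=10]  = 12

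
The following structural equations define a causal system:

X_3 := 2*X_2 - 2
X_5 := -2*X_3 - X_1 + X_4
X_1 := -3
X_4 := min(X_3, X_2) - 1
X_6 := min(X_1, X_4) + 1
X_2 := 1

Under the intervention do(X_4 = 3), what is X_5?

Intervening sets X_4 = 3 and removes its equation (X_4 := min(X_3, X_2) - 1).
X_3 = 2*X_2 - 2  [with X_2=1]  = 0
X_5 = -2*X_3 - X_1 + X_4  [with X_3=0, X_1=-3, X_4=3]  = 6

6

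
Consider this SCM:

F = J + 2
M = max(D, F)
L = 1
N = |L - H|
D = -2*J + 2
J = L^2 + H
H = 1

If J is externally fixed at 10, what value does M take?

The intervention breaks the incoming arrows to J: J = L^2 + H no longer applies, and J = 10.
D = -2*J + 2  [with J=10]  = -18
F = J + 2  [with J=10]  = 12
M = max(D, F)  [with D=-18, F=12]  = 12

12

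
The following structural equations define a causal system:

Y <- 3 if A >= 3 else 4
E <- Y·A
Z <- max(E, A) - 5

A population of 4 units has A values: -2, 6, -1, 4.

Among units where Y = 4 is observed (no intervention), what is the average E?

Conditioning on Y=4 selects the 2 unit(s) with A ∈ {-2, -1}. Their E values: -8, -4. Mean = -6.

-6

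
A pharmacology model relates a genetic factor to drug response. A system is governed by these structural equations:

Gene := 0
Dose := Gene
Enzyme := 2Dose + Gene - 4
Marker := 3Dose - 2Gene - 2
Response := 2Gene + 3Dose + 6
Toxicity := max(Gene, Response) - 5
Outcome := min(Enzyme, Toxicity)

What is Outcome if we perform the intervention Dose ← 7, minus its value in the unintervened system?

14

Under do(Dose=7), the mechanism Dose := Gene is discarded; Dose is fixed at 7.
Enzyme = 2Dose + Gene - 4  [with Dose=7, Gene=0]  = 10
Response = 2Gene + 3Dose + 6  [with Gene=0, Dose=7]  = 27
Toxicity = max(Gene, Response) - 5  [with Gene=0, Response=27]  = 22
Outcome = min(Enzyme, Toxicity)  [with Enzyme=10, Toxicity=22]  = 10
Without intervention: Dose = Gene  [with Gene=0]  = 0; Enzyme = 2Dose + Gene - 4  [with Dose=0, Gene=0]  = -4; Response = 2Gene + 3Dose + 6  [with Gene=0, Dose=0]  = 6; Toxicity = max(Gene, Response) - 5  [with Gene=0, Response=6]  = 1; Outcome = min(Enzyme, Toxicity)  [with Enzyme=-4, Toxicity=1]  = -4.
Change = 10 − (-4) = 14.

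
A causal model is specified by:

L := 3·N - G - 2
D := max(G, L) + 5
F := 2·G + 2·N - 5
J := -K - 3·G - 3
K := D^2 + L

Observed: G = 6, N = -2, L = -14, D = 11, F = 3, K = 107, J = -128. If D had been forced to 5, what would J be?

-32

The intervention breaks the incoming arrows to D: D := max(G, L) + 5 no longer applies, and D = 5.
L = 3·N - G - 2  [with N=-2, G=6]  = -14
K = D^2 + L  [with D=5, L=-14]  = 11
J = -K - 3·G - 3  [with K=11, G=6]  = -32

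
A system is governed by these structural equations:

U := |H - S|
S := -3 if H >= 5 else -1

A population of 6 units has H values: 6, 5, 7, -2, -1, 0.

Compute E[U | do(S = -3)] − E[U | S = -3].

The intervention sets S=-3 in all 6 units regardless of H. Recomputing U per unit gives 9, 8, 10, 1, 2, 3; average 5.5.
Conditioning on S=-3 selects the 3 unit(s) with H ∈ {6, 5, 7}. Their U values: 9, 8, 10. Mean = 9.
Difference = 5.5 − 9 = -3.5.

-3.5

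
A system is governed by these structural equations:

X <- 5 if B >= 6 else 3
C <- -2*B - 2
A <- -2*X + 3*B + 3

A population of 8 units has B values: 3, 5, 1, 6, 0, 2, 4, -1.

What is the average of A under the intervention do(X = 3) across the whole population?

Every unit gets X=3 under the intervention. A values become 6, 12, 0, 15, -3, 3, 9, -6; E[A|do(X=3)] = 4.5.

4.5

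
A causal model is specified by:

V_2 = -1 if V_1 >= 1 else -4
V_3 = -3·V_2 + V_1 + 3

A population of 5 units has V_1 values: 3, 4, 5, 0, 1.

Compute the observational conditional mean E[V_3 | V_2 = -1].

9.25

Conditioning on V_2=-1 selects the 4 unit(s) with V_1 ∈ {3, 4, 5, 1}. Their V_3 values: 9, 10, 11, 7. Mean = 9.25.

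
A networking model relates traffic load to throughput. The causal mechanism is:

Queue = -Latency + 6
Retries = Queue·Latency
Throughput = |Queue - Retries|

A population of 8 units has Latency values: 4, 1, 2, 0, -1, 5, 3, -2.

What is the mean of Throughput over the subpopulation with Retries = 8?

E[Throughput|Retries=8] averages over only the 2 units with Retries=8 (Latency = 4, 2): Throughput = 6, 4, mean 5.

5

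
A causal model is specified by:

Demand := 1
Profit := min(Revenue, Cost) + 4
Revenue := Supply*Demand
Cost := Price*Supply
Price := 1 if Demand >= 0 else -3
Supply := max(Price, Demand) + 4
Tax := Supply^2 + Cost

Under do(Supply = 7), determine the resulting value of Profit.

11

The intervention breaks the incoming arrows to Supply: Supply := max(Price, Demand) + 4 no longer applies, and Supply = 7.
Price = 1 if Demand >= 0 else -3  [with Demand=1]  = 1
Cost = Price*Supply  [with Price=1, Supply=7]  = 7
Revenue = Supply*Demand  [with Supply=7, Demand=1]  = 7
Profit = min(Revenue, Cost) + 4  [with Revenue=7, Cost=7]  = 11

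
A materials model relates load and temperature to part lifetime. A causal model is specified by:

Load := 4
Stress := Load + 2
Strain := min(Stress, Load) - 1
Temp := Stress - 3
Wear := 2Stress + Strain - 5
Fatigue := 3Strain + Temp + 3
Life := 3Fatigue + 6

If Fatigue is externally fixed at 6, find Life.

24

Intervening sets Fatigue = 6 and removes its equation (Fatigue := 3Strain + Temp + 3).
Life = 3Fatigue + 6  [with Fatigue=6]  = 24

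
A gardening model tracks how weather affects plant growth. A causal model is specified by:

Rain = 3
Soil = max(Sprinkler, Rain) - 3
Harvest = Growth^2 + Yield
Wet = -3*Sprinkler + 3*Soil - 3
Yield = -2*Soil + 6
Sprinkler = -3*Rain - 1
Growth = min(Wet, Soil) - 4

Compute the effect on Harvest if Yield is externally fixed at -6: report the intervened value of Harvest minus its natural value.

Intervening sets Yield = -6 and removes its equation (Yield = -2*Soil + 6).
Sprinkler = -3*Rain - 1  [with Rain=3]  = -10
Soil = max(Sprinkler, Rain) - 3  [with Sprinkler=-10, Rain=3]  = 0
Wet = -3*Sprinkler + 3*Soil - 3  [with Sprinkler=-10, Soil=0]  = 27
Growth = min(Wet, Soil) - 4  [with Wet=27, Soil=0]  = -4
Harvest = Growth^2 + Yield  [with Growth=-4, Yield=-6]  = 10
Without intervention: Sprinkler = -3*Rain - 1  [with Rain=3]  = -10; Soil = max(Sprinkler, Rain) - 3  [with Sprinkler=-10, Rain=3]  = 0; Wet = -3*Sprinkler + 3*Soil - 3  [with Sprinkler=-10, Soil=0]  = 27; Growth = min(Wet, Soil) - 4  [with Wet=27, Soil=0]  = -4; Yield = -2*Soil + 6  [with Soil=0]  = 6; Harvest = Growth^2 + Yield  [with Growth=-4, Yield=6]  = 22.
Change = 10 − 22 = -12.

-12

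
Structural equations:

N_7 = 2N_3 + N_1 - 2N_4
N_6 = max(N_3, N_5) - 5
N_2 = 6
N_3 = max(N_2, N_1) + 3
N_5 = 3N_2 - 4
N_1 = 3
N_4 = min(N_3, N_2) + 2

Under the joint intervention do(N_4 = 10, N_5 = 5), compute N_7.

Under do(N_4 = 10, N_5 = 5), each intervened variable's structural equation is replaced by its fixed value.
N_3 = max(N_2, N_1) + 3  [with N_2=6, N_1=3]  = 9
N_7 = 2N_3 + N_1 - 2N_4  [with N_3=9, N_1=3, N_4=10]  = 1

1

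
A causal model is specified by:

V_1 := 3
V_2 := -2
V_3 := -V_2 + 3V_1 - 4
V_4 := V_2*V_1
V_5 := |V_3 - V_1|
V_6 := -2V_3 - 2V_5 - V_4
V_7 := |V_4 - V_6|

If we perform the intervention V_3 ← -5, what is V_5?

do(V_3=-5) replaces the equation V_3 := -V_2 + 3V_1 - 4 with the constant V_3 = -5.
V_5 = |V_3 - V_1|  [with V_3=-5, V_1=3]  = 8

8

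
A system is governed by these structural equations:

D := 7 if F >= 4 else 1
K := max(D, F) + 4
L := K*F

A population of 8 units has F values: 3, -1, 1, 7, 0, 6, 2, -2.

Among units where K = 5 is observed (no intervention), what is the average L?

-2.5

Conditioning on K=5 selects the 4 unit(s) with F ∈ {-1, 1, 0, -2}. Their L values: -5, 5, 0, -10. Mean = -2.5.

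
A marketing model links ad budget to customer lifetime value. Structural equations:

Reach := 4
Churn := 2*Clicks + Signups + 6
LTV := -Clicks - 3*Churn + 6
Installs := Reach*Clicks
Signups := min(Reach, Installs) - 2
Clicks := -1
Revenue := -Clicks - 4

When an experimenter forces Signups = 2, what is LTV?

-11

The intervention breaks the incoming arrows to Signups: Signups := min(Reach, Installs) - 2 no longer applies, and Signups = 2.
Churn = 2*Clicks + Signups + 6  [with Clicks=-1, Signups=2]  = 6
LTV = -Clicks - 3*Churn + 6  [with Clicks=-1, Churn=6]  = -11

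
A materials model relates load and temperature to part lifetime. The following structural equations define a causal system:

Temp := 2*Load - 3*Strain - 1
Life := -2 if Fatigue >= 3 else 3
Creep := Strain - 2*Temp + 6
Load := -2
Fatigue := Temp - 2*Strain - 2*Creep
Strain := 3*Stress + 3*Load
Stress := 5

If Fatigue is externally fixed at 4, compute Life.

Intervening sets Fatigue = 4 and removes its equation (Fatigue := Temp - 2*Strain - 2*Creep).
Life = -2 if Fatigue >= 3 else 3  [with Fatigue=4]  = -2

-2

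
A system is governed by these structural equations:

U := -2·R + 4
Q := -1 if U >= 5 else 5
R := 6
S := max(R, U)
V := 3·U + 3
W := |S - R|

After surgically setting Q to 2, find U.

Under do(Q=2), the mechanism Q := -1 if U >= 5 else 5 is discarded; Q is fixed at 2.
No directed path runs from Q to U, so U keeps its natural value.
U = -2·R + 4  [with R=6]  = -8

-8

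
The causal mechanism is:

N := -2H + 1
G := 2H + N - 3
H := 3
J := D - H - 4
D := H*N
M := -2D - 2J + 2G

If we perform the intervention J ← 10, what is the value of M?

The intervention breaks the incoming arrows to J: J := D - H - 4 no longer applies, and J = 10.
N = -2H + 1  [with H=3]  = -5
D = H*N  [with H=3, N=-5]  = -15
G = 2H + N - 3  [with H=3, N=-5]  = -2
M = -2D - 2J + 2G  [with D=-15, J=10, G=-2]  = 6

6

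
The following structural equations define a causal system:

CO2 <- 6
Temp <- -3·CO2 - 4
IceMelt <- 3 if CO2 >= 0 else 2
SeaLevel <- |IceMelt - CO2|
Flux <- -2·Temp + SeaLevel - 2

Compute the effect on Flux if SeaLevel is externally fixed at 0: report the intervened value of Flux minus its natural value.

Intervening sets SeaLevel = 0 and removes its equation (SeaLevel <- |IceMelt - CO2|).
Temp = -3·CO2 - 4  [with CO2=6]  = -22
Flux = -2·Temp + SeaLevel - 2  [with Temp=-22, SeaLevel=0]  = 42
Without intervention: Temp = -3·CO2 - 4  [with CO2=6]  = -22; IceMelt = 3 if CO2 >= 0 else 2  [with CO2=6]  = 3; SeaLevel = |IceMelt - CO2|  [with IceMelt=3, CO2=6]  = 3; Flux = -2·Temp + SeaLevel - 2  [with Temp=-22, SeaLevel=3]  = 45.
Change = 42 − 45 = -3.

-3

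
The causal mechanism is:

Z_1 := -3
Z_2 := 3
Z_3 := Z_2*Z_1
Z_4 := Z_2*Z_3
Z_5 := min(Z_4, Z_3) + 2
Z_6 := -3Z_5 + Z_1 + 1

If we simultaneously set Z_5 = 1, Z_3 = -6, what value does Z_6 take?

-5

The joint intervention fixes Z_5 = 1, Z_3 = -6, removing each variable's own equation.
Z_6 = -3Z_5 + Z_1 + 1  [with Z_5=1, Z_1=-3]  = -5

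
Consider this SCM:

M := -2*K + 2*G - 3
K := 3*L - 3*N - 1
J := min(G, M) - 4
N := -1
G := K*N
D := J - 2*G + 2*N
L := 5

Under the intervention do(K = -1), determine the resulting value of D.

-7

The intervention breaks the incoming arrows to K: K := 3*L - 3*N - 1 no longer applies, and K = -1.
G = K*N  [with K=-1, N=-1]  = 1
M = -2*K + 2*G - 3  [with K=-1, G=1]  = 1
J = min(G, M) - 4  [with G=1, M=1]  = -3
D = J - 2*G + 2*N  [with J=-3, G=1, N=-1]  = -7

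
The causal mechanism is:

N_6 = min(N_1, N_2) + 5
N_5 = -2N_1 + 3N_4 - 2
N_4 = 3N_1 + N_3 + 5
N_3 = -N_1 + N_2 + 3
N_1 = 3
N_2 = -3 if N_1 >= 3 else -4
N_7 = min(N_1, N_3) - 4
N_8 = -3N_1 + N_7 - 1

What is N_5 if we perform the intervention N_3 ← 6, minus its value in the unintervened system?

27

do(N_3=6) replaces the equation N_3 = -N_1 + N_2 + 3 with the constant N_3 = 6.
N_4 = 3N_1 + N_3 + 5  [with N_1=3, N_3=6]  = 20
N_5 = -2N_1 + 3N_4 - 2  [with N_1=3, N_4=20]  = 52
Without intervention: N_2 = -3 if N_1 >= 3 else -4  [with N_1=3]  = -3; N_3 = -N_1 + N_2 + 3  [with N_1=3, N_2=-3]  = -3; N_4 = 3N_1 + N_3 + 5  [with N_1=3, N_3=-3]  = 11; N_5 = -2N_1 + 3N_4 - 2  [with N_1=3, N_4=11]  = 25.
Change = 52 − 25 = 27.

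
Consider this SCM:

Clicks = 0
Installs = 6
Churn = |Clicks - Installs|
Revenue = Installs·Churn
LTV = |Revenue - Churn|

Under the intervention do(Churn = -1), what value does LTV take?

do(Churn=-1) replaces the equation Churn = |Clicks - Installs| with the constant Churn = -1.
Revenue = Installs·Churn  [with Installs=6, Churn=-1]  = -6
LTV = |Revenue - Churn|  [with Revenue=-6, Churn=-1]  = 5

5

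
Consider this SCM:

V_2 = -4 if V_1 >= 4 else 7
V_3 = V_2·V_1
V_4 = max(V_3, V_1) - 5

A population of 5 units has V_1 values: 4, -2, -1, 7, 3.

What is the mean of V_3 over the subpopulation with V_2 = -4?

-22

Conditioning on V_2=-4 selects the 2 unit(s) with V_1 ∈ {4, 7}. Their V_3 values: -16, -28. Mean = -22.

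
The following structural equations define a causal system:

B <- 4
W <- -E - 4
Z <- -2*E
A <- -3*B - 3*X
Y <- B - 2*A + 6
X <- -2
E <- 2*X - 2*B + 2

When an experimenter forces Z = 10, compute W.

Under do(Z=10), the mechanism Z <- -2*E is discarded; Z is fixed at 10.
Since W is not a descendant of the intervened variable, it is unaffected.
E = 2*X - 2*B + 2  [with X=-2, B=4]  = -10
W = -E - 4  [with E=-10]  = 6

6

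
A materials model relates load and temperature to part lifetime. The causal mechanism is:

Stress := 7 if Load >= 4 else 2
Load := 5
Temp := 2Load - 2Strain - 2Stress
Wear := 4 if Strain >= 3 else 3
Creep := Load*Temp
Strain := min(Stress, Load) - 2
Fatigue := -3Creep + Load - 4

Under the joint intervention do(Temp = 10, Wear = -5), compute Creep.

Setting Temp = 10, Wear = -5 by intervention discards those variables' equations.
Creep = Load*Temp  [with Load=5, Temp=10]  = 50

50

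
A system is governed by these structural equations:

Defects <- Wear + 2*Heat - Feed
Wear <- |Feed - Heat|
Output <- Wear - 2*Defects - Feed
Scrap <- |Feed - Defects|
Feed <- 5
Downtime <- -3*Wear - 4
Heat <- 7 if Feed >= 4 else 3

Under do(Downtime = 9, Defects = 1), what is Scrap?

Under do(Downtime = 9, Defects = 1), each intervened variable's structural equation is replaced by its fixed value.
Scrap = |Feed - Defects|  [with Feed=5, Defects=1]  = 4

4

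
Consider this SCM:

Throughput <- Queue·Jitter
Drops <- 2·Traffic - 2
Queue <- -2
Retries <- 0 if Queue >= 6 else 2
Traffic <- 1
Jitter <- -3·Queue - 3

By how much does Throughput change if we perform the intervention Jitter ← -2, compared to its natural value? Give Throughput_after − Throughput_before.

10

The intervention breaks the incoming arrows to Jitter: Jitter <- -3·Queue - 3 no longer applies, and Jitter = -2.
Throughput = Queue·Jitter  [with Queue=-2, Jitter=-2]  = 4
Without intervention: Jitter = -3·Queue - 3  [with Queue=-2]  = 3; Throughput = Queue·Jitter  [with Queue=-2, Jitter=3]  = -6.
Change = 4 − (-6) = 10.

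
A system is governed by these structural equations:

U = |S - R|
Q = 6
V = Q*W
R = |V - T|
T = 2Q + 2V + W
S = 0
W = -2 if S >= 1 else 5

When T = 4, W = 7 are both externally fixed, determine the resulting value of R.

The joint intervention fixes T = 4, W = 7, removing each variable's own equation.
V = Q*W  [with Q=6, W=7]  = 42
R = |V - T|  [with V=42, T=4]  = 38

38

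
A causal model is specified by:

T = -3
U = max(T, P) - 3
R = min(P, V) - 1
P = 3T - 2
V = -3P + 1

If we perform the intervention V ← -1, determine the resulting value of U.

-6

The intervention breaks the incoming arrows to V: V = -3P + 1 no longer applies, and V = -1.
U is not downstream of the intervention, so its value is determined by the original equations.
P = 3T - 2  [with T=-3]  = -11
U = max(T, P) - 3  [with T=-3, P=-11]  = -6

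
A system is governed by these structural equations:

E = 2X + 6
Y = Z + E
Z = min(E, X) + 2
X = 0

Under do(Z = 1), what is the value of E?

Under do(Z=1), the mechanism Z = min(E, X) + 2 is discarded; Z is fixed at 1.
Since E is not a descendant of the intervened variable, it is unaffected.
E = 2X + 6  [with X=0]  = 6

6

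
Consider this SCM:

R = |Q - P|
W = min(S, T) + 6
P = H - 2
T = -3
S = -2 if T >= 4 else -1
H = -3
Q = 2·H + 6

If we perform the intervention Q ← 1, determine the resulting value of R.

6

The intervention breaks the incoming arrows to Q: Q = 2·H + 6 no longer applies, and Q = 1.
P = H - 2  [with H=-3]  = -5
R = |Q - P|  [with Q=1, P=-5]  = 6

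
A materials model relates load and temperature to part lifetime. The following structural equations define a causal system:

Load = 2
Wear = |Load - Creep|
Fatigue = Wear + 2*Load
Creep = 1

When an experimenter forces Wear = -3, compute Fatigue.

1

The intervention breaks the incoming arrows to Wear: Wear = |Load - Creep| no longer applies, and Wear = -3.
Fatigue = Wear + 2*Load  [with Wear=-3, Load=2]  = 1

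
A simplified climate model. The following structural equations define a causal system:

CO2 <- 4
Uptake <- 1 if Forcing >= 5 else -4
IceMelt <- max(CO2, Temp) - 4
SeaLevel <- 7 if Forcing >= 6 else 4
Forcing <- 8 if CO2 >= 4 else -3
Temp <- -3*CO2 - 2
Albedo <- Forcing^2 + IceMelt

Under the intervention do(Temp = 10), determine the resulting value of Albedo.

70

do(Temp=10) replaces the equation Temp <- -3*CO2 - 2 with the constant Temp = 10.
Forcing = 8 if CO2 >= 4 else -3  [with CO2=4]  = 8
IceMelt = max(CO2, Temp) - 4  [with CO2=4, Temp=10]  = 6
Albedo = Forcing^2 + IceMelt  [with Forcing=8, IceMelt=6]  = 70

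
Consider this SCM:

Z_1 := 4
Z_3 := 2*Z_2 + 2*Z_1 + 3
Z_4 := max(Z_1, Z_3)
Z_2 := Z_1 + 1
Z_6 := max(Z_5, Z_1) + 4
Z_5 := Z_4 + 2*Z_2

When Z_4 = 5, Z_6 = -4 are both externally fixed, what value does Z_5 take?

15

Setting Z_4 = 5, Z_6 = -4 by intervention discards those variables' equations.
Z_2 = Z_1 + 1  [with Z_1=4]  = 5
Z_5 = Z_4 + 2*Z_2  [with Z_4=5, Z_2=5]  = 15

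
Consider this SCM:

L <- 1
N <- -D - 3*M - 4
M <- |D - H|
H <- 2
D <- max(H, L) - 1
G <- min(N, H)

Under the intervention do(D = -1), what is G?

The intervention breaks the incoming arrows to D: D <- max(H, L) - 1 no longer applies, and D = -1.
M = |D - H|  [with D=-1, H=2]  = 3
N = -D - 3*M - 4  [with D=-1, M=3]  = -12
G = min(N, H)  [with N=-12, H=2]  = -12

-12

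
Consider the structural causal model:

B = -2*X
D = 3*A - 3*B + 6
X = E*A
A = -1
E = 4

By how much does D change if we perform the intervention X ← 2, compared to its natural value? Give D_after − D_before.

36

do(X=2) replaces the equation X = E*A with the constant X = 2.
B = -2*X  [with X=2]  = -4
D = 3*A - 3*B + 6  [with A=-1, B=-4]  = 15
Without intervention: X = E*A  [with E=4, A=-1]  = -4; B = -2*X  [with X=-4]  = 8; D = 3*A - 3*B + 6  [with A=-1, B=8]  = -21.
Change = 15 − (-21) = 36.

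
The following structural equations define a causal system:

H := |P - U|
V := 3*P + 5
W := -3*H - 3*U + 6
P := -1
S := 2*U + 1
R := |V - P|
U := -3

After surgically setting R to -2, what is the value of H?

do(R=-2) replaces the equation R := |V - P| with the constant R = -2.
No directed path runs from R to H, so H keeps its natural value.
H = |P - U|  [with P=-1, U=-3]  = 2

2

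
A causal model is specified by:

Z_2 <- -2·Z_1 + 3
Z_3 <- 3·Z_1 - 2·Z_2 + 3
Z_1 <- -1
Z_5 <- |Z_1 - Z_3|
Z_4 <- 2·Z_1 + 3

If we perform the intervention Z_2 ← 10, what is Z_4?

Under do(Z_2=10), the mechanism Z_2 <- -2·Z_1 + 3 is discarded; Z_2 is fixed at 10.
Since Z_4 is not a descendant of the intervened variable, it is unaffected.
Z_4 = 2·Z_1 + 3  [with Z_1=-1]  = 1

1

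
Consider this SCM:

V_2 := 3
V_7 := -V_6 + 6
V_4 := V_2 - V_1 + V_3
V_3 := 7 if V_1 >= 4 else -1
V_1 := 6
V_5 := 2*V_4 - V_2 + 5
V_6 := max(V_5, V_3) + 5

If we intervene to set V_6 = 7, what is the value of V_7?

-1

Intervening sets V_6 = 7 and removes its equation (V_6 := max(V_5, V_3) + 5).
V_7 = -V_6 + 6  [with V_6=7]  = -1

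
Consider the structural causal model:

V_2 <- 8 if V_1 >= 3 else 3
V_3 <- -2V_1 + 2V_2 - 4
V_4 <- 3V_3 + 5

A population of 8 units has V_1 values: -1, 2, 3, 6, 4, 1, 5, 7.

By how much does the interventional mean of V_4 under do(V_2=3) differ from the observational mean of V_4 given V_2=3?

-16.25

Under do(V_2=3), V_2's equation is replaced by V_2=3 for every unit. Per-unit V_4: 17, -1, -7, -25, -13, 5, -19, -31. Mean = -9.25.
Observing V_2=3 restricts to units where V_2's equation naturally yields 3: V_1 ∈ {-1, 2, 1}. In that subpopulation V_4 = 17, -1, 5, mean 7.
Difference = -9.25 − 7 = -16.25.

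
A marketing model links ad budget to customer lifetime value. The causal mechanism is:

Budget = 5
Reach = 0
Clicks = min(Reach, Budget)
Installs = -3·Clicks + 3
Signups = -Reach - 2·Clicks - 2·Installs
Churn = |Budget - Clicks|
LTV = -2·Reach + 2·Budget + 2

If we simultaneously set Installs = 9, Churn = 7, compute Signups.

-18

Setting Installs = 9, Churn = 7 by intervention discards those variables' equations.
Clicks = min(Reach, Budget)  [with Reach=0, Budget=5]  = 0
Signups = -Reach - 2·Clicks - 2·Installs  [with Reach=0, Clicks=0, Installs=9]  = -18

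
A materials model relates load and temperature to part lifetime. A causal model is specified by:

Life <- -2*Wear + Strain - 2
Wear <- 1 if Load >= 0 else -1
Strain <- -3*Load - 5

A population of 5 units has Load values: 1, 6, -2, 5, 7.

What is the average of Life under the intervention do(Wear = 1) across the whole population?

-19.2

Under do(Wear=1), Wear's equation is replaced by Wear=1 for every unit. Per-unit Life: -12, -27, -3, -24, -30. Mean = -19.2.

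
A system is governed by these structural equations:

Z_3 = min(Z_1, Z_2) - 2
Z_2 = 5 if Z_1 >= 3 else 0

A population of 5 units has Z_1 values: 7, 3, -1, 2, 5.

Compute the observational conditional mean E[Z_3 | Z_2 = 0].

E[Z_3|Z_2=0] averages over only the 2 units with Z_2=0 (Z_1 = -1, 2): Z_3 = -3, -2, mean -2.5.

-2.5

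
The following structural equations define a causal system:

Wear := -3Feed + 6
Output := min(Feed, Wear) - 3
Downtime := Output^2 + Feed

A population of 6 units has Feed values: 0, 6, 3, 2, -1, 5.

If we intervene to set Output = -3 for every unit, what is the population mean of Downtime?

Under do(Output=-3), Output's equation is replaced by Output=-3 for every unit. Per-unit Downtime: 9, 15, 12, 11, 8, 14. Mean = 11.5.

11.5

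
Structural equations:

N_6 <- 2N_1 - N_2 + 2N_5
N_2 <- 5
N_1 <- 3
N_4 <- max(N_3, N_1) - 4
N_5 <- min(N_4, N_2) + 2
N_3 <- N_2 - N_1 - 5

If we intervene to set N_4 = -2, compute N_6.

Under do(N_4=-2), the mechanism N_4 <- max(N_3, N_1) - 4 is discarded; N_4 is fixed at -2.
N_5 = min(N_4, N_2) + 2  [with N_4=-2, N_2=5]  = 0
N_6 = 2N_1 - N_2 + 2N_5  [with N_1=3, N_2=5, N_5=0]  = 1

1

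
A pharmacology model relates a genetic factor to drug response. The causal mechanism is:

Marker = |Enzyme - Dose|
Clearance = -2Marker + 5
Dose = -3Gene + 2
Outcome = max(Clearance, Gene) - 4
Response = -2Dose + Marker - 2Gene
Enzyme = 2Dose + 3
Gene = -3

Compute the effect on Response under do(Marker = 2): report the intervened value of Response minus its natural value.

Intervening sets Marker = 2 and removes its equation (Marker = |Enzyme - Dose|).
Dose = -3Gene + 2  [with Gene=-3]  = 11
Response = -2Dose + Marker - 2Gene  [with Dose=11, Marker=2, Gene=-3]  = -14
Without intervention: Dose = -3Gene + 2  [with Gene=-3]  = 11; Enzyme = 2Dose + 3  [with Dose=11]  = 25; Marker = |Enzyme - Dose|  [with Enzyme=25, Dose=11]  = 14; Response = -2Dose + Marker - 2Gene  [with Dose=11, Marker=14, Gene=-3]  = -2.
Change = -14 − (-2) = -12.

-12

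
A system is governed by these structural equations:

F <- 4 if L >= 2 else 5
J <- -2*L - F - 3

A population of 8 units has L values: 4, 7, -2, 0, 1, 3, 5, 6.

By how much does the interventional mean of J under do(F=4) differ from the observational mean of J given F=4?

4

Under do(F=4), F's equation is replaced by F=4 for every unit. Per-unit J: -15, -21, -3, -7, -9, -13, -17, -19. Mean = -13.
E[J|F=4] averages over only the 5 units with F=4 (L = 4, 7, 3, 5, 6): J = -15, -21, -13, -17, -19, mean -17.
Difference = -13 − (-17) = 4.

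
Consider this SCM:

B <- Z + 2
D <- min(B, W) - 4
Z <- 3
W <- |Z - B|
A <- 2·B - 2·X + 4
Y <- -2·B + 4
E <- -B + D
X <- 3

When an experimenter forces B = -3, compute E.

The intervention breaks the incoming arrows to B: B <- Z + 2 no longer applies, and B = -3.
W = |Z - B|  [with Z=3, B=-3]  = 6
D = min(B, W) - 4  [with B=-3, W=6]  = -7
E = -B + D  [with B=-3, D=-7]  = -4

-4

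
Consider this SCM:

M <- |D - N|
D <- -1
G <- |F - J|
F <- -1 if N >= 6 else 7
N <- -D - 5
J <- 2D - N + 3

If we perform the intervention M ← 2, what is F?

7

do(M=2) replaces the equation M <- |D - N| with the constant M = 2.
F is not downstream of the intervention, so its value is determined by the original equations.
N = -D - 5  [with D=-1]  = -4
F = -1 if N >= 6 else 7  [with N=-4]  = 7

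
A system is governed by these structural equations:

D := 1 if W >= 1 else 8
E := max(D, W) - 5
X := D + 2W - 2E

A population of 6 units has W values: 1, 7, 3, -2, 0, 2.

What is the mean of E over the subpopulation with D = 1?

-1.75

Conditioning on D=1 selects the 4 unit(s) with W ∈ {1, 7, 3, 2}. Their E values: -4, 2, -2, -3. Mean = -1.75.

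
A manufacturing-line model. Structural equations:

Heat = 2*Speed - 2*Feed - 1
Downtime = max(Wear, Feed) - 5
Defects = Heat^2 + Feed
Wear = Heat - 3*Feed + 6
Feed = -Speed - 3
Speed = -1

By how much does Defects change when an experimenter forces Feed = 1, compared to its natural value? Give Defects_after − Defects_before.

do(Feed=1) replaces the equation Feed = -Speed - 3 with the constant Feed = 1.
Heat = 2*Speed - 2*Feed - 1  [with Speed=-1, Feed=1]  = -5
Defects = Heat^2 + Feed  [with Heat=-5, Feed=1]  = 26
Without intervention: Feed = -Speed - 3  [with Speed=-1]  = -2; Heat = 2*Speed - 2*Feed - 1  [with Speed=-1, Feed=-2]  = 1; Defects = Heat^2 + Feed  [with Heat=1, Feed=-2]  = -1.
Change = 26 − (-1) = 27.

27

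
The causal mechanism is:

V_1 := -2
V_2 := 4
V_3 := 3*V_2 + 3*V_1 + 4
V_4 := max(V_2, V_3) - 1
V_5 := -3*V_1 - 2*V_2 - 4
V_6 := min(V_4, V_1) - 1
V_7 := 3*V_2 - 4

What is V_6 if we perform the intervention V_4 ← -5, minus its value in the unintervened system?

-3

Under do(V_4=-5), the mechanism V_4 := max(V_2, V_3) - 1 is discarded; V_4 is fixed at -5.
V_6 = min(V_4, V_1) - 1  [with V_4=-5, V_1=-2]  = -6
Without intervention: V_3 = 3*V_2 + 3*V_1 + 4  [with V_2=4, V_1=-2]  = 10; V_4 = max(V_2, V_3) - 1  [with V_2=4, V_3=10]  = 9; V_6 = min(V_4, V_1) - 1  [with V_4=9, V_1=-2]  = -3.
Change = -6 − (-3) = -3.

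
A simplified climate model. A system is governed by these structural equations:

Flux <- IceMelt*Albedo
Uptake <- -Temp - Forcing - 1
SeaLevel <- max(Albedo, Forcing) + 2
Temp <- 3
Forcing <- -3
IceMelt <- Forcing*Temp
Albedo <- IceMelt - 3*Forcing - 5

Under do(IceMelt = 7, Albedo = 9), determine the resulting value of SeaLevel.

11

Setting IceMelt = 7, Albedo = 9 by intervention discards those variables' equations.
SeaLevel = max(Albedo, Forcing) + 2  [with Albedo=9, Forcing=-3]  = 11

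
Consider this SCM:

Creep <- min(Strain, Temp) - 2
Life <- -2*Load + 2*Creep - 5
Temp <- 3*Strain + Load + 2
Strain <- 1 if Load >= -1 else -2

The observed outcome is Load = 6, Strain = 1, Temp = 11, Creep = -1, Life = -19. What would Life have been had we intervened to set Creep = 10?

3

Intervening sets Creep = 10 and removes its equation (Creep <- min(Strain, Temp) - 2).
Life = -2*Load + 2*Creep - 5  [with Load=6, Creep=10]  = 3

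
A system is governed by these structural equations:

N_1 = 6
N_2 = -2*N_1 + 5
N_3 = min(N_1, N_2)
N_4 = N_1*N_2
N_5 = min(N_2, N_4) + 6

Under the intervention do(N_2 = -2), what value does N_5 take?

do(N_2=-2) replaces the equation N_2 = -2*N_1 + 5 with the constant N_2 = -2.
N_4 = N_1*N_2  [with N_1=6, N_2=-2]  = -12
N_5 = min(N_2, N_4) + 6  [with N_2=-2, N_4=-12]  = -6

-6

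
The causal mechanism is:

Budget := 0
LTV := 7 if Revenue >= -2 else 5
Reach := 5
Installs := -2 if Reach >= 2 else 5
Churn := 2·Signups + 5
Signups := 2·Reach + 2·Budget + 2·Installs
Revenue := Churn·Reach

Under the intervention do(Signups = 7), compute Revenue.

Under do(Signups=7), the mechanism Signups := 2·Reach + 2·Budget + 2·Installs is discarded; Signups is fixed at 7.
Churn = 2·Signups + 5  [with Signups=7]  = 19
Revenue = Churn·Reach  [with Churn=19, Reach=5]  = 95

95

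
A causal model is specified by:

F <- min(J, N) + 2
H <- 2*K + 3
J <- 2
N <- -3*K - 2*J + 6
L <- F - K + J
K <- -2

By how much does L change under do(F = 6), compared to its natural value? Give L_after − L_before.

Under do(F=6), the mechanism F <- min(J, N) + 2 is discarded; F is fixed at 6.
L = F - K + J  [with F=6, K=-2, J=2]  = 10
Without intervention: N = -3*K - 2*J + 6  [with K=-2, J=2]  = 8; F = min(J, N) + 2  [with J=2, N=8]  = 4; L = F - K + J  [with F=4, K=-2, J=2]  = 8.
Change = 10 − 8 = 2.

2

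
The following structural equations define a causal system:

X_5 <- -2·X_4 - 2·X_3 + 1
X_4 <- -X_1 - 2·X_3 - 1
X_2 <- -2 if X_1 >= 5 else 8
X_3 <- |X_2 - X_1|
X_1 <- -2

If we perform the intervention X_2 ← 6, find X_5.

15

do(X_2=6) replaces the equation X_2 <- -2 if X_1 >= 5 else 8 with the constant X_2 = 6.
X_3 = |X_2 - X_1|  [with X_2=6, X_1=-2]  = 8
X_4 = -X_1 - 2·X_3 - 1  [with X_1=-2, X_3=8]  = -15
X_5 = -2·X_4 - 2·X_3 + 1  [with X_4=-15, X_3=8]  = 15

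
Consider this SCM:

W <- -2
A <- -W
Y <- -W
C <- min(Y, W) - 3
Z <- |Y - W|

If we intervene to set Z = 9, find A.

2

Under do(Z=9), the mechanism Z <- |Y - W| is discarded; Z is fixed at 9.
No directed path runs from Z to A, so A keeps its natural value.
A = -W  [with W=-2]  = 2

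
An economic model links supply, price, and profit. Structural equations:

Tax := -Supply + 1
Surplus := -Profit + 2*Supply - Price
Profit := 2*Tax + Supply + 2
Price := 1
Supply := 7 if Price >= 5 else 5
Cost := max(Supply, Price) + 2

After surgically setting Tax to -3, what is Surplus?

8

Under do(Tax=-3), the mechanism Tax := -Supply + 1 is discarded; Tax is fixed at -3.
Supply = 7 if Price >= 5 else 5  [with Price=1]  = 5
Profit = 2*Tax + Supply + 2  [with Tax=-3, Supply=5]  = 1
Surplus = -Profit + 2*Supply - Price  [with Profit=1, Supply=5, Price=1]  = 8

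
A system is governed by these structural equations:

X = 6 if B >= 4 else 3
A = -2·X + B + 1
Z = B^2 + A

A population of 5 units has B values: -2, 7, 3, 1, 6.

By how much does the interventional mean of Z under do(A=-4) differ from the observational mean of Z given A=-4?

-5.2

The intervention sets A=-4 in all 5 units regardless of B. Recomputing Z per unit gives 0, 45, 5, -3, 32; average 15.8.
E[Z|A=-4] averages over only the 2 units with A=-4 (B = 7, 1): Z = 45, -3, mean 21.
Difference = 15.8 − 21 = -5.2.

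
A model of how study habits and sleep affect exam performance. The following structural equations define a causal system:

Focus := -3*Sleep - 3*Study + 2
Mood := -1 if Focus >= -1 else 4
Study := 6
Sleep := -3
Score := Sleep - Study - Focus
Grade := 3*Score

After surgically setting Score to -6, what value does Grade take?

Under do(Score=-6), the mechanism Score := Sleep - Study - Focus is discarded; Score is fixed at -6.
Grade = 3*Score  [with Score=-6]  = -18

-18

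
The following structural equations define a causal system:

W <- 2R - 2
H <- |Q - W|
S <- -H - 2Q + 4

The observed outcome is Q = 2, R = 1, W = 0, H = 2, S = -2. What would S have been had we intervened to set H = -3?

3

Intervening sets H = -3 and removes its equation (H <- |Q - W|).
S = -H - 2Q + 4  [with H=-3, Q=2]  = 3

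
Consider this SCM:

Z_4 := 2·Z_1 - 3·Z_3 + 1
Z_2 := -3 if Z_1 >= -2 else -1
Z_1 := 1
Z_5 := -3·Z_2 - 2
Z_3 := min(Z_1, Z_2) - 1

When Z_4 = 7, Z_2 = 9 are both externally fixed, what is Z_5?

The joint intervention fixes Z_4 = 7, Z_2 = 9, removing each variable's own equation.
Z_5 = -3·Z_2 - 2  [with Z_2=9]  = -29

-29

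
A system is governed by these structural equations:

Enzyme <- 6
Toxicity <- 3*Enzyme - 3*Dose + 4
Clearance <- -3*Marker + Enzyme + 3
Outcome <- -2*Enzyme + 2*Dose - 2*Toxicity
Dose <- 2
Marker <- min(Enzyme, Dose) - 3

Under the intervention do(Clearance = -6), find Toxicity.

The intervention breaks the incoming arrows to Clearance: Clearance <- -3*Marker + Enzyme + 3 no longer applies, and Clearance = -6.
Since Toxicity is not a descendant of the intervened variable, it is unaffected.
Toxicity = 3*Enzyme - 3*Dose + 4  [with Enzyme=6, Dose=2]  = 16

16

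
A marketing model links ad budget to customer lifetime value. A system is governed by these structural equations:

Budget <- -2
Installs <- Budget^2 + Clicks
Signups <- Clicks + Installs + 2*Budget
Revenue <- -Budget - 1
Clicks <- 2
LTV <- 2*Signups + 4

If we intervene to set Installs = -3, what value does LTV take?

-6

The intervention breaks the incoming arrows to Installs: Installs <- Budget^2 + Clicks no longer applies, and Installs = -3.
Signups = Clicks + Installs + 2*Budget  [with Clicks=2, Installs=-3, Budget=-2]  = -5
LTV = 2*Signups + 4  [with Signups=-5]  = -6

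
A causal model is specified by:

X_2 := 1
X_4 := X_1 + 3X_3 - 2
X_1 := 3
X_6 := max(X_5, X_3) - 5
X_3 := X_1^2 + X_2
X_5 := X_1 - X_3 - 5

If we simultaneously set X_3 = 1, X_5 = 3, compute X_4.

4

The joint intervention fixes X_3 = 1, X_5 = 3, removing each variable's own equation.
X_4 = X_1 + 3X_3 - 2  [with X_1=3, X_3=1]  = 4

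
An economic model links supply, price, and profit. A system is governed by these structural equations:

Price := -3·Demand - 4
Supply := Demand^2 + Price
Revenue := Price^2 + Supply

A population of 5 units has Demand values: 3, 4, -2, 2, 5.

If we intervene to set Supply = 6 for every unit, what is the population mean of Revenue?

184

Every unit gets Supply=6 under the intervention. Revenue values become 175, 262, 10, 106, 367; E[Revenue|do(Supply=6)] = 184.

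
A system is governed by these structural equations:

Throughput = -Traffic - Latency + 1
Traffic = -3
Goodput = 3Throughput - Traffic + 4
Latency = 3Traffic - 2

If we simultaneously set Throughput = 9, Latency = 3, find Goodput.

34

The joint intervention fixes Throughput = 9, Latency = 3, removing each variable's own equation.
Goodput = 3Throughput - Traffic + 4  [with Throughput=9, Traffic=-3]  = 34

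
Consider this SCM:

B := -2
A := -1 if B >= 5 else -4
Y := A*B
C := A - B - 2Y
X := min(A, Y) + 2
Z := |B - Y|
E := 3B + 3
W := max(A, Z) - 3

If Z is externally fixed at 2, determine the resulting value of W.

Intervening sets Z = 2 and removes its equation (Z := |B - Y|).
A = -1 if B >= 5 else -4  [with B=-2]  = -4
W = max(A, Z) - 3  [with A=-4, Z=2]  = -1

-1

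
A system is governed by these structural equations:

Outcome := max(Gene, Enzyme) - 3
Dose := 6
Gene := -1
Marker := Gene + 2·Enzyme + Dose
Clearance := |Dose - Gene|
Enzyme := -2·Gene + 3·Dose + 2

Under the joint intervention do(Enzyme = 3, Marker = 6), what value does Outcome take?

Setting Enzyme = 3, Marker = 6 by intervention discards those variables' equations.
Outcome = max(Gene, Enzyme) - 3  [with Gene=-1, Enzyme=3]  = 0

0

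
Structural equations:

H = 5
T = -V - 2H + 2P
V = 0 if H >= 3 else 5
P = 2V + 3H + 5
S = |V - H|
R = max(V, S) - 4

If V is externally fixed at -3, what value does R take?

4

Under do(V=-3), the mechanism V = 0 if H >= 3 else 5 is discarded; V is fixed at -3.
S = |V - H|  [with V=-3, H=5]  = 8
R = max(V, S) - 4  [with V=-3, S=8]  = 4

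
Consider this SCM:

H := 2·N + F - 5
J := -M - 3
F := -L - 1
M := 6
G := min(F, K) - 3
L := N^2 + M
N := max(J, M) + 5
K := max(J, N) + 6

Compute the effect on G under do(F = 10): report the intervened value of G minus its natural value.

138

Intervening sets F = 10 and removes its equation (F := -L - 1).
J = -M - 3  [with M=6]  = -9
N = max(J, M) + 5  [with J=-9, M=6]  = 11
K = max(J, N) + 6  [with J=-9, N=11]  = 17
G = min(F, K) - 3  [with F=10, K=17]  = 7
Without intervention: J = -M - 3  [with M=6]  = -9; N = max(J, M) + 5  [with J=-9, M=6]  = 11; L = N^2 + M  [with N=11, M=6]  = 127; K = max(J, N) + 6  [with J=-9, N=11]  = 17; F = -L - 1  [with L=127]  = -128; G = min(F, K) - 3  [with F=-128, K=17]  = -131.
Change = 7 − (-131) = 138.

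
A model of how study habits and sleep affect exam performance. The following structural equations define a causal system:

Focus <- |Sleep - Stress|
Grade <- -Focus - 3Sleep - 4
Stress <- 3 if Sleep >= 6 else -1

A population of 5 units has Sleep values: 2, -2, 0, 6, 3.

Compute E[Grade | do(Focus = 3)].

-12.4

Every unit gets Focus=3 under the intervention. Grade values become -13, -1, -7, -25, -16; E[Grade|do(Focus=3)] = -12.4.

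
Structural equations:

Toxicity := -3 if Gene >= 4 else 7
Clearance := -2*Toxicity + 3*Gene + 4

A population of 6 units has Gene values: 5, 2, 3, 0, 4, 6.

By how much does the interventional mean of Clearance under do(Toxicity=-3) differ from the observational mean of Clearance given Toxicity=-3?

do(Toxicity=-3) breaks Toxicity's dependence on Gene. With Toxicity=-3 fixed, Clearance across the units is 25, 16, 19, 10, 22, 28, mean 20.
Conditioning on Toxicity=-3 selects the 3 unit(s) with Gene ∈ {5, 4, 6}. Their Clearance values: 25, 22, 28. Mean = 25.
Difference = 20 − 25 = -5.

-5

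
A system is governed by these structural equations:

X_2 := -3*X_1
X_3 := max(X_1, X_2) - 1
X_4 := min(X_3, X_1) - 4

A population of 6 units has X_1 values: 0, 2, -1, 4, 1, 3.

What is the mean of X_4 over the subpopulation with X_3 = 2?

-3.5

Conditioning on X_3=2 selects the 2 unit(s) with X_1 ∈ {-1, 3}. Their X_4 values: -5, -2. Mean = -3.5.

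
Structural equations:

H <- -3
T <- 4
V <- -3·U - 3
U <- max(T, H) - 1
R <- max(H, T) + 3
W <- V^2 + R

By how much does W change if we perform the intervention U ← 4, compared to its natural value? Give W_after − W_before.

Under do(U=4), the mechanism U <- max(T, H) - 1 is discarded; U is fixed at 4.
R = max(H, T) + 3  [with H=-3, T=4]  = 7
V = -3·U - 3  [with U=4]  = -15
W = V^2 + R  [with V=-15, R=7]  = 232
Without intervention: R = max(H, T) + 3  [with H=-3, T=4]  = 7; U = max(T, H) - 1  [with T=4, H=-3]  = 3; V = -3·U - 3  [with U=3]  = -12; W = V^2 + R  [with V=-12, R=7]  = 151.
Change = 232 − 151 = 81.

81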